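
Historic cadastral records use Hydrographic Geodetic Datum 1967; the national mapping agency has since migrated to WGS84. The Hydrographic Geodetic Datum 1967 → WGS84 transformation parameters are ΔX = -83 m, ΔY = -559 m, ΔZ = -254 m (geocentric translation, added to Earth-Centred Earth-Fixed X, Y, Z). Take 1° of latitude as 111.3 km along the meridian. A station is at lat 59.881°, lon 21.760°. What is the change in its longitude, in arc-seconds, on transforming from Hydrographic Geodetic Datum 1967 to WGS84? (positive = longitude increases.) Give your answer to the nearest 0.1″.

Δλ = -31.5″

sin φ = 0.864985, cos φ = 0.501798, sin λ = 0.370720, cos λ = 0.928745.
East component: ΔE = −sin λ·ΔX + cos λ·ΔY = −(0.370720)(-83) + (0.928745)(-559) = -488.40 m.
1° of latitude spans 111300 m; at latitude φ, 1° of longitude spans that × cos φ = 55850.1 m, so Δλ = -488.40 / 55850.1 × 3600 = -31.481″.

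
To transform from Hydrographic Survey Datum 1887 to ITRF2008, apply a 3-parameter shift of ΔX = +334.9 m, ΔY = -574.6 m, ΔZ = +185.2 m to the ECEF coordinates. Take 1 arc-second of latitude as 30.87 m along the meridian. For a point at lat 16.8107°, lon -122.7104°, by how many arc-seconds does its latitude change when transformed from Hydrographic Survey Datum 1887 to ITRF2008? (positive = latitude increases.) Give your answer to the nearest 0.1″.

sin φ = 0.289211, cos φ = 0.957266, sin λ = -0.841413, cos λ = -0.540393.
North component: ΔN = −sin φ cos λ·ΔX − sin φ sin λ·ΔY + cos φ·ΔZ = −(0.289211)(-0.540393)(334.9) − (0.289211)(-0.841413)(-574.6) + (0.957266)(185.2) = 89.80 m.
1° of latitude spans 3600 × 30.87 = 111132 m, so Δφ = 89.80 / 111132 × 3600 = 2.909″.

Δφ = 2.9″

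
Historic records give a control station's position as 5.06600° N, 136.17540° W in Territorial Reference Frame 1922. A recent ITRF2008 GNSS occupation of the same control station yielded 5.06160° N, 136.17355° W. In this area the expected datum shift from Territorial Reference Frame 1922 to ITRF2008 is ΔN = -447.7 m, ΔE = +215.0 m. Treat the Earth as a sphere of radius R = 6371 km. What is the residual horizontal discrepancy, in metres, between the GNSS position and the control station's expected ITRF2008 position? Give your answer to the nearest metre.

43 m

Observed coordinate differences: Δφ = -0.00440°, Δλ = +0.00185°.
Converting to metres (1° lat = 111195 m, cos φ = 0.996094): observed ΔN = -489.3 m, observed ΔE = 204.9 m.
Subtracting the expected shift leaves a residual of -489.3 − (-447.7) = -41.6 m north and 204.9 − (215.0) = -10.1 m east.
Residual distance = √((-41.6)² + (-10.1)²) = 42.8 m.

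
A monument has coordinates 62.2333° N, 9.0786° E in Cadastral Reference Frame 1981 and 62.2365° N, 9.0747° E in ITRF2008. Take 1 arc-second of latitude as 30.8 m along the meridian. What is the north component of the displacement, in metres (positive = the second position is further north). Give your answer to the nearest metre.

ΔN = 355 m

Δφ = 62.2365° − 62.2333° = +0.0032°; Δλ = 9.0747° − 9.0786° = -0.0039°.
1° of latitude = 3600 × 30.80 = 110880 m.
ΔN = Δφ × 110880 = 354.8 m; ΔE = Δλ × 110880 × cos(62.2333°) = -0.0039 × 110880 × 0.465872 = -201.5 m.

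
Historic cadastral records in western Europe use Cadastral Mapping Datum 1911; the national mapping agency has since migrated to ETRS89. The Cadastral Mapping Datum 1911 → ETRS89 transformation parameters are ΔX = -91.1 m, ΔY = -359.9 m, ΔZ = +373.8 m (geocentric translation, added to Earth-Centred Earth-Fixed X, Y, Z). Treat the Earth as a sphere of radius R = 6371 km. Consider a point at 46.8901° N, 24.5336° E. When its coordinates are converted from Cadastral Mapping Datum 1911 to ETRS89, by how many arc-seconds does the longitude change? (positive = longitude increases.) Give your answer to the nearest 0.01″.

sin φ = 0.730044, cos φ = 0.683400, sin λ = 0.415227, cos λ = 0.909718.
East component: ΔE = −sin λ·ΔX + cos λ·ΔY = −(0.415227)(-91.1) + (0.909718)(-359.9) = -289.58 m.
1° of latitude spans πR/180 = 111195 m; at latitude φ, 1° of longitude spans that × cos φ = 75990.6 m, so Δλ = -289.58 / 75990.6 × 3600 = -13.719″.

Δλ = -13.72″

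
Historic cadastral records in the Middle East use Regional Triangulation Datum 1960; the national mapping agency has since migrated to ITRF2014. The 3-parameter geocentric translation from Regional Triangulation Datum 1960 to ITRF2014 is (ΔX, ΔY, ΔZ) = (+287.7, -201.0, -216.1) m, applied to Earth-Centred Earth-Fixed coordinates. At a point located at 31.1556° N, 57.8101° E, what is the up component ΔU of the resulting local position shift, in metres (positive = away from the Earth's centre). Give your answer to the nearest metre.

ΔU = -126 m

The local up (radial) axis is (cos φ cos λ, cos φ sin λ, sin φ), giving ΔU = 131.159 − 145.569 − 111.802 = -126.21 m.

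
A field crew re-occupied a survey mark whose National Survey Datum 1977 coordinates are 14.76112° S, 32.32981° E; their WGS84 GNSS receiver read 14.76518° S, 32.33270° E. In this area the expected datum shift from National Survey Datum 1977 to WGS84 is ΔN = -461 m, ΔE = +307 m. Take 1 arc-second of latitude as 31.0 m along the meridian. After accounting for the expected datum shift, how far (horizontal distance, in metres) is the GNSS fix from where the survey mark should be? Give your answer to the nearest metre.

9 m

Observed coordinate differences: Δφ = -0.00406°, Δλ = +0.00289°.
Converting to metres (1° lat = 111600 m, cos φ = 0.966997): observed ΔN = -453.1 m, observed ΔE = 311.9 m.
Subtracting the expected shift leaves a residual of -453.1 − (-461) = 7.9 m north and 311.9 − (307) = 4.9 m east.
Residual distance = √(7.9² + 4.9²) = 9.3 m.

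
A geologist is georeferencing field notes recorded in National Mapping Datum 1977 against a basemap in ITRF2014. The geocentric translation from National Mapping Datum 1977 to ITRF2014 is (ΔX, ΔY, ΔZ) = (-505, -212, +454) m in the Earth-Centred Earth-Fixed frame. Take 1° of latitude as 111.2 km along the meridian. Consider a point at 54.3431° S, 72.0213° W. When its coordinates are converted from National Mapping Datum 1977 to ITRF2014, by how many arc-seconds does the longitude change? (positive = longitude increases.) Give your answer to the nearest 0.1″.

Δλ = -30.3″

sin φ = -0.812522, cos φ = 0.582930, sin λ = -0.951171, cos λ = 0.308663.
East component: ΔE = −sin λ·ΔX + cos λ·ΔY = −(-0.951171)(-505) + (0.308663)(-212) = -545.78 m.
1° of latitude spans 111200 m; at latitude φ, 1° of longitude spans that × cos φ = 64821.8 m, so Δλ = -545.78 / 64821.8 × 3600 = -30.311″.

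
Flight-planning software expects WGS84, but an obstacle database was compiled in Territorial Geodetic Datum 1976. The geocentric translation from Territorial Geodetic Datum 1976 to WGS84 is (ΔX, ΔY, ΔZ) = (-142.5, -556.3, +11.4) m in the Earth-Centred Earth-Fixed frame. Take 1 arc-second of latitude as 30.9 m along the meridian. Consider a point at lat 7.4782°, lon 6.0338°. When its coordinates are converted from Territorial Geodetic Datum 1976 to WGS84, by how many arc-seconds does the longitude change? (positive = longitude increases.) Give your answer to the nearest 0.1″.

Δλ = -17.6″

sin φ = 0.130149, cos φ = 0.991494, sin λ = 0.105115, cos λ = 0.994460.
East component: ΔE = −sin λ·ΔX + cos λ·ΔY = −(0.105115)(-142.5) + (0.994460)(-556.3) = -538.24 m.
1° of latitude spans 3600 × 30.90 = 111240 m; at latitude φ, 1° of longitude spans that × cos φ = 110293.8 m, so Δλ = -538.24 / 110293.8 × 3600 = -17.568″.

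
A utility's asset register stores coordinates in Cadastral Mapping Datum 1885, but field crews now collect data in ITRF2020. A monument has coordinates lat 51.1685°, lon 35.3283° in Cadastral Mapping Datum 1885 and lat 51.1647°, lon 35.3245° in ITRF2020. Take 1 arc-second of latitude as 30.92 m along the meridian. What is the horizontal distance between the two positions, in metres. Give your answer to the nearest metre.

Δφ = 51.1647° − 51.1685° = -0.0038°; Δλ = 35.3245° − 35.3283° = -0.0038°.
1° of latitude = 3600 × 30.92 = 111312 m.
ΔN = Δφ × 111312 = -423.0 m; ΔE = Δλ × 111312 × cos(51.1685°) = -0.0038 × 111312 × 0.627032 = -265.2 m.
Distance = √(ΔE² + ΔN²) = √((-265.2)² + (-423.0)²) = 499.3 m.

499 m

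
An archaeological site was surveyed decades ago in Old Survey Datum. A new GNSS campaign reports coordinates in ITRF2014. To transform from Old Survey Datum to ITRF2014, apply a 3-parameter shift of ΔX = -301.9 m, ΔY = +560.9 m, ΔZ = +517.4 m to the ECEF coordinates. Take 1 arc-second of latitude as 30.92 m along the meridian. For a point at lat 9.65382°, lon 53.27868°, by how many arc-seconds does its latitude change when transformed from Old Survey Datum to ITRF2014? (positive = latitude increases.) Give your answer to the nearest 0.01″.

Δφ = 15.04″

sin φ = 0.167695, cos φ = 0.985839, sin λ = 0.801553, cos λ = 0.597923.
North component: ΔN = −sin φ cos λ·ΔX − sin φ sin λ·ΔY + cos φ·ΔZ = −(0.167695)(0.597923)(-301.9) − (0.167695)(0.801553)(560.9) + (0.985839)(517.4) = 464.95 m.
1° of latitude spans 3600 × 30.92 = 111312 m, so Δφ = 464.95 / 111312 × 3600 = 15.037″.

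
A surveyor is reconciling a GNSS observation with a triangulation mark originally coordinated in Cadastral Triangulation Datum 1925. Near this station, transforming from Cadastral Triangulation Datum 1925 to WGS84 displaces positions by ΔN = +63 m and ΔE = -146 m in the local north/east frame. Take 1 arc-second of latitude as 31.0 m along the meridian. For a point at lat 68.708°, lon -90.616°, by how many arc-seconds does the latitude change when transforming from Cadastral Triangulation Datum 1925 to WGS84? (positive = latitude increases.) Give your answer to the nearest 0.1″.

Δφ = 2.0″

1″ of latitude = 31.00 m, so Δφ = 63.0 / 31.00 = 2.032″.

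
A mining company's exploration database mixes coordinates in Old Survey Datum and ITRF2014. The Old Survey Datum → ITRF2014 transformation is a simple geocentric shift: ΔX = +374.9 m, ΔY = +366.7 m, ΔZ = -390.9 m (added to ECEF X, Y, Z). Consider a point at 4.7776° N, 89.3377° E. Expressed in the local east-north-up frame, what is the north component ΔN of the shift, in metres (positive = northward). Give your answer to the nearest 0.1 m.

ΔN = -420.4 m

At φ = 4.7776°, λ = 89.3377°: sin φ = 0.083288, cos φ = 0.996525, sin λ = 0.999933, cos λ = 0.011559.
ΔN = −sin φ cos λ·ΔX − sin φ sin λ·ΔY + cos φ·ΔZ = −(0.083288)(0.011559)(374.9) − (0.083288)(0.999933)(366.7) + (0.996525)(-390.9) = -420.44 m.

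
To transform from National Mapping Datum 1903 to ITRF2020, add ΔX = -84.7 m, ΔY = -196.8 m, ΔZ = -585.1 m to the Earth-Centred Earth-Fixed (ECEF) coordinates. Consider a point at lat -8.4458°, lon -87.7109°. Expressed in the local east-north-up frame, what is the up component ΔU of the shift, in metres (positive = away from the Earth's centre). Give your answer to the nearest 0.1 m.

ΔU = 277.1 m

The local up (radial) axis is (cos φ cos λ, cos φ sin λ, sin φ), giving ΔU = -3.346 + 194.510 + 85.936 = 277.10 m.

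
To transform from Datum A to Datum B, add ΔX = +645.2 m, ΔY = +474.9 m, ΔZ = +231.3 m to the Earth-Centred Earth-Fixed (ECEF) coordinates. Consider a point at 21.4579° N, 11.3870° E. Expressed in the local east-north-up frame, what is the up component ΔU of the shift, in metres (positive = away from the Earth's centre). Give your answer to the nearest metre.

ΔU = 761 m

The local up (radial) axis is (cos φ cos λ, cos φ sin λ, sin φ), giving ΔU = 588.659 + 87.263 + 84.614 = 760.54 m.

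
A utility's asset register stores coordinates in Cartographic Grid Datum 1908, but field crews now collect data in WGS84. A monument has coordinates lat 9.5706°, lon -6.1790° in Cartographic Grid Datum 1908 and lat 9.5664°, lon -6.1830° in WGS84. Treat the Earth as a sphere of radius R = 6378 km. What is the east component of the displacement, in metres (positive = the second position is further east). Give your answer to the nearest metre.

ΔE = -439 m

Δφ = 9.5664° − 9.5706° = -0.0042°; Δλ = -6.1830° − -6.1790° = -0.0040°.
1° along a meridian = πR/180 = 111317 m.
ΔN = Δφ × 111317 = -467.5 m; ΔE = Δλ × 111317 × cos(9.5706°) = -0.0040 × 111317 × 0.986081 = -439.1 m.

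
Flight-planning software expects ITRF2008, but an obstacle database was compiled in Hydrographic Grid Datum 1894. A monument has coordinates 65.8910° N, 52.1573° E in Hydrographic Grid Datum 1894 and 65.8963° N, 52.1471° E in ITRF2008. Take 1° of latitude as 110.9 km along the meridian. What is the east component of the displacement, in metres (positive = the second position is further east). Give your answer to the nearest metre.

ΔE = -462 m

Δφ = 65.8963° − 65.8910° = +0.0053°; Δλ = 52.1471° − 52.1573° = -0.0102°.
ΔN = Δφ × 110900 = 587.8 m; ΔE = Δλ × 110900 × cos(65.8910°) = -0.0102 × 110900 × 0.408474 = -462.1 m.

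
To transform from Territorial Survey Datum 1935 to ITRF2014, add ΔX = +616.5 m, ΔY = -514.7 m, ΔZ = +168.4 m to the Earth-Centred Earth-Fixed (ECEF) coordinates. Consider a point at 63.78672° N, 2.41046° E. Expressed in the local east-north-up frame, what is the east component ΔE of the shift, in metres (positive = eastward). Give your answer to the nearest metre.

ΔE = -540 m

At φ = 63.78672°, λ = 2.41046°: sin φ = 0.897156, cos φ = 0.441714, sin λ = 0.042058, cos λ = 0.999115.
ΔE = −sin λ·ΔX + cos λ·ΔY = −(0.042058)·(616.5) + (0.999115)·(-514.7) = -540.17 m.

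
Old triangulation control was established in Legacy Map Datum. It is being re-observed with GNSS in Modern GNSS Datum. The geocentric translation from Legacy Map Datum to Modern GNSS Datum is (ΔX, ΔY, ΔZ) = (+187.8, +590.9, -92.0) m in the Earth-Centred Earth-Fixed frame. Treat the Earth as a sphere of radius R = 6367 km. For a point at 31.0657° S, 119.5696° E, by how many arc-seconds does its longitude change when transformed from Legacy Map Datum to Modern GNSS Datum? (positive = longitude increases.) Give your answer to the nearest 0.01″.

sin φ = -0.516021, cos φ = 0.856576, sin λ = 0.869757, cos λ = -0.493480.
East component: ΔE = −sin λ·ΔX + cos λ·ΔY = −(0.869757)(187.8) + (-0.493480)(590.9) = -454.94 m.
1° of latitude spans πR/180 = 111125 m; at latitude φ, 1° of longitude spans that × cos φ = 95187.1 m, so Δλ = -454.94 / 95187.1 × 3600 = -17.206″.

Δλ = -17.21″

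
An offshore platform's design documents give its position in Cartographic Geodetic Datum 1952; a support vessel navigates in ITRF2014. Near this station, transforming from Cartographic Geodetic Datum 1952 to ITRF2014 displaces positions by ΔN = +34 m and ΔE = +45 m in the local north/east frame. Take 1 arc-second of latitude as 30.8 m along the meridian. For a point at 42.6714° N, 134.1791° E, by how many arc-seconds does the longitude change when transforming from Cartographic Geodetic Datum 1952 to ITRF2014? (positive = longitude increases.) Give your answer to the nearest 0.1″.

At latitude 42.6714°, cos φ = 0.735253.
1″ of longitude at this latitude = 30.80 × cos φ = 22.6458 m, so Δλ = 45.0 / 22.6458 = 1.987″.

Δλ = 2.0″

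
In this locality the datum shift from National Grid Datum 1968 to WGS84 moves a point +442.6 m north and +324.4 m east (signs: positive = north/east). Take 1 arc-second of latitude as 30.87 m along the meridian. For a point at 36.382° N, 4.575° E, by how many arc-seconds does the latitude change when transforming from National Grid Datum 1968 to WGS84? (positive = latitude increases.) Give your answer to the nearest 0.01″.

1″ of latitude = 30.87 m, so Δφ = 442.6 / 30.87 = 14.338″.

Δφ = 14.34″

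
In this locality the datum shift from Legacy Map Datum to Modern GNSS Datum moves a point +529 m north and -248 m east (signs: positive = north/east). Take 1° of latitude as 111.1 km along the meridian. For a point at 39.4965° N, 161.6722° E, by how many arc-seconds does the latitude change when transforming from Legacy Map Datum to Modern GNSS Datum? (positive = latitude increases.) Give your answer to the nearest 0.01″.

Δφ = 17.14″

1° of latitude = 111.1 km, so Δφ = 529.0 / 111100 = 0.0047615° = 17.141″.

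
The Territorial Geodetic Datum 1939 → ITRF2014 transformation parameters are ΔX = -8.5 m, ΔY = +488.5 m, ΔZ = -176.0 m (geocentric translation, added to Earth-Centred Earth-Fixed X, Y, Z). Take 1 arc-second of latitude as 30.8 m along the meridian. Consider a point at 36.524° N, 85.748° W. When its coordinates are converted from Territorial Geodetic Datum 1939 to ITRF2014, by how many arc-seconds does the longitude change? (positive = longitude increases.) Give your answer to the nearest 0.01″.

Δλ = 1.12″

sin φ = 0.595159, cos φ = 0.803608, sin λ = -0.997248, cos λ = 0.074143.
East component: ΔE = −sin λ·ΔX + cos λ·ΔY = −(-0.997248)(-8.5) + (0.074143)(488.5) = 27.74 m.
1° of latitude spans 3600 × 30.80 = 110880 m; at latitude φ, 1° of longitude spans that × cos φ = 89104.0 m, so Δλ = 27.74 / 89104.0 × 3600 = 1.121″.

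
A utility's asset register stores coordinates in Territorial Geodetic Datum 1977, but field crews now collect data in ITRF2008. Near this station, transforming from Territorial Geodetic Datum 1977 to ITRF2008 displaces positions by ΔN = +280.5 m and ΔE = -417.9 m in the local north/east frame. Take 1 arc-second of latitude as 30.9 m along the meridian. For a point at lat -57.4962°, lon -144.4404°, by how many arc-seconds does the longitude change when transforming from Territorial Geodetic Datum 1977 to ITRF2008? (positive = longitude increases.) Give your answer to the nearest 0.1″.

At latitude -57.4962°, cos φ = 0.537356.
1″ of longitude at this latitude = 30.90 × cos φ = 16.6043 m, so Δλ = -417.9 / 16.6043 = -25.168″.

Δλ = -25.2″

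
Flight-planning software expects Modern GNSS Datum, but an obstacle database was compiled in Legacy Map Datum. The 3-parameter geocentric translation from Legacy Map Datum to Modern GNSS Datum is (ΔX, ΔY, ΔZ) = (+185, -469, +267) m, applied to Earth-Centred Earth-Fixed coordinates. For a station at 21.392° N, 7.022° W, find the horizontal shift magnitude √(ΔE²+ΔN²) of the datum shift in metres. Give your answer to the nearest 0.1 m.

471.1 m

At φ = 21.392°, λ = -7.022°: sin φ = 0.364747, cos φ = 0.931107, sin λ = -0.122250, cos λ = 0.992499.
ΔE = −sin λ·ΔX + cos λ·ΔY = −(-0.122250)·(185) + (0.992499)·(-469) = -442.87 m.
ΔN = −sin φ cos λ·ΔX − sin φ sin λ·ΔY + cos φ·ΔZ = −(0.364747)(0.992499)(185) − (0.364747)(-0.122250)(-469) + (0.931107)(267) = 160.72 m.
Horizontal magnitude = √(ΔE² + ΔN²) = √((-442.87)² + 160.72²) = 471.13 m.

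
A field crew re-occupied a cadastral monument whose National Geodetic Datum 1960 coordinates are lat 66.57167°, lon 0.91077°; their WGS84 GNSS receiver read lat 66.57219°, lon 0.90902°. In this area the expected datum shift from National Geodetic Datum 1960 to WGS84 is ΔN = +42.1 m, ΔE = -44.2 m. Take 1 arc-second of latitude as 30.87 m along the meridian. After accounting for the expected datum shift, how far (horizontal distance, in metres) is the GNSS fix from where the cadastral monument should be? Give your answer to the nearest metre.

37 m

Observed coordinate differences: Δφ = +0.00052°, Δλ = -0.00175°.
Converting to metres (1° lat = 111132 m, cos φ = 0.397602): observed ΔN = 57.8 m, observed ΔE = -77.3 m.
Subtracting the expected shift leaves a residual of 57.8 − (42.1) = 15.7 m north and -77.3 − (-44.2) = -33.1 m east.
Residual distance = √(15.7² + (-33.1)²) = 36.7 m.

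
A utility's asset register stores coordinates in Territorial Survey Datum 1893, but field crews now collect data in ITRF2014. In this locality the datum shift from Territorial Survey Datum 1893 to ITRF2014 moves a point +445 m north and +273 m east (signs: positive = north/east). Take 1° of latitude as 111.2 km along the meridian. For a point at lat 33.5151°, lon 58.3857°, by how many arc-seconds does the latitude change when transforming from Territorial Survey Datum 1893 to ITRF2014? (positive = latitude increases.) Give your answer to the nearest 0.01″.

1° of latitude = 111.2 km, so Δφ = 445.0 / 111200 = 0.0040018° = 14.406″.

Δφ = 14.41″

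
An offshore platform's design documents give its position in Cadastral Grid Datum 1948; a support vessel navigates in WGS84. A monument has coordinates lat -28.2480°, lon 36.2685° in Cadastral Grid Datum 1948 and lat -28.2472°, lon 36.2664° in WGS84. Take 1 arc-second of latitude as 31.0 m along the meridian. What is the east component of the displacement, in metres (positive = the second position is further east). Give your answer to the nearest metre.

Δφ = -28.2472° − -28.2480° = +0.0008°; Δλ = 36.2664° − 36.2685° = -0.0021°.
1° of latitude = 3600 × 31.00 = 111600 m.
ΔN = Δφ × 111600 = 89.3 m; ΔE = Δλ × 111600 × cos(-28.2480°) = -0.0021 × 111600 × 0.880907 = -206.4 m.

ΔE = -206 m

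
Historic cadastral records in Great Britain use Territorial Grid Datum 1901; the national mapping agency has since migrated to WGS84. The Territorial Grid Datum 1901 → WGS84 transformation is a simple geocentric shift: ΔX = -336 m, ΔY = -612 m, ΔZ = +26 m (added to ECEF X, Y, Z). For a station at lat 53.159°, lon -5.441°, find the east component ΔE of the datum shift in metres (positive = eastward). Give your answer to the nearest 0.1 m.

ΔE = -641.1 m

At φ = 53.159°, λ = -5.441°: sin φ = 0.800303, cos φ = 0.599596, sin λ = -0.094821, cos λ = 0.995494.
ΔE = −sin λ·ΔX + cos λ·ΔY = −(-0.094821)·(-336) + (0.995494)·(-612) = -641.10 m.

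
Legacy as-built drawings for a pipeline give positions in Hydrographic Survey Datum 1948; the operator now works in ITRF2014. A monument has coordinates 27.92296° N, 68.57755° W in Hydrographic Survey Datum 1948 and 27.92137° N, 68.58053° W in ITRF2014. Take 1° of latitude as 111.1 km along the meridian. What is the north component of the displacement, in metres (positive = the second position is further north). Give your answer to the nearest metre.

Δφ = 27.92137° − 27.92296° = -0.00159°; Δλ = -68.58053° − -68.57755° = -0.00298°.
ΔN = Δφ × 111100 = -176.6 m; ΔE = Δλ × 111100 × cos(27.92296°) = -0.00298 × 111100 × 0.883578 = -292.5 m.

ΔN = -177 m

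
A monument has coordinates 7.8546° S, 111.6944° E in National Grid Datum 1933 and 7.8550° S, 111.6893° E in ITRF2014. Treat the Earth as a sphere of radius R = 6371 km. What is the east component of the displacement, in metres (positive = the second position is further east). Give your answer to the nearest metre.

ΔE = -562 m

Δφ = -7.8550° − -7.8546° = -0.0004°; Δλ = 111.6893° − 111.6944° = -0.0051°.
1° along a meridian = πR/180 = 111195 m.
ΔN = Δφ × 111195 = -44.5 m; ΔE = Δλ × 111195 × cos(-7.8546°) = -0.0051 × 111195 × 0.990618 = -561.8 m.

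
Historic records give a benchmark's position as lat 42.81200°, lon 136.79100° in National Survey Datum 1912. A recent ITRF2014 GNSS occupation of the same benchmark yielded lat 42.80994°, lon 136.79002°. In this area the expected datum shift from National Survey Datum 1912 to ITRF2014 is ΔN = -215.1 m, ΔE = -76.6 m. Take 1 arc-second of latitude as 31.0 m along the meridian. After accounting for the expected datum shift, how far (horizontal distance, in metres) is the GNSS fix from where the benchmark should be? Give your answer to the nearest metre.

15 m

Observed coordinate differences: Δφ = -0.00206°, Δλ = -0.00098°.
Converting to metres (1° lat = 111600 m, cos φ = 0.733588): observed ΔN = -229.9 m, observed ΔE = -80.2 m.
Subtracting the expected shift leaves a residual of -229.9 − (-215.1) = -14.8 m north and -80.2 − (-76.6) = -3.6 m east.
Residual distance = √((-14.8)² + (-3.6)²) = 15.2 m.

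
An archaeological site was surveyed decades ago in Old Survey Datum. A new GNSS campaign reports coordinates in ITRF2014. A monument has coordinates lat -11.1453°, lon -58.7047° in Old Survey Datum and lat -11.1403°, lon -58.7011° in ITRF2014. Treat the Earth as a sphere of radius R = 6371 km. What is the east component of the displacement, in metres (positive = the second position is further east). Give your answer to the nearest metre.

Δφ = -11.1403° − -11.1453° = +0.0050°; Δλ = -58.7011° − -58.7047° = +0.0036°.
1° along a meridian = πR/180 = 111195 m.
ΔN = Δφ × 111195 = 556.0 m; ΔE = Δλ × 111195 × cos(-11.1453°) = +0.0036 × 111195 × 0.981140 = 392.8 m.

ΔE = 393 m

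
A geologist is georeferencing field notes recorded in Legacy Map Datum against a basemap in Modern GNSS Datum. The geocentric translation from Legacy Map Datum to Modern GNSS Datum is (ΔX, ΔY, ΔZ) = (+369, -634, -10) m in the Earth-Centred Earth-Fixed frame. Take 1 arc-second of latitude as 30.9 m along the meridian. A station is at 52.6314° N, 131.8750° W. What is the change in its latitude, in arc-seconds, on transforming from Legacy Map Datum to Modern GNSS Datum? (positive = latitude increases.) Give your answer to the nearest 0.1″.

sin φ = 0.794747, cos φ = 0.606940, sin λ = -0.744603, cos λ = -0.667508.
North component: ΔN = −sin φ cos λ·ΔX − sin φ sin λ·ΔY + cos φ·ΔZ = −(0.794747)(-0.667508)(369) − (0.794747)(-0.744603)(-634) + (0.606940)(-10) = -185.50 m.
1° of latitude spans 3600 × 30.90 = 111240 m, so Δφ = -185.50 / 111240 × 3600 = -6.003″.

Δφ = -6.0″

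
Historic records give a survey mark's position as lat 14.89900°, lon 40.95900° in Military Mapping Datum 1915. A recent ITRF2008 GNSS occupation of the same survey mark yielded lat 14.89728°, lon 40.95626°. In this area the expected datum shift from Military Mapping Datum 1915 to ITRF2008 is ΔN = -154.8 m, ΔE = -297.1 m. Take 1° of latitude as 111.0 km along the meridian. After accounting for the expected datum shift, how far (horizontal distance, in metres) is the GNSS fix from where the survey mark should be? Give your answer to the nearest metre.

36 m

Observed coordinate differences: Δφ = -0.00172°, Δλ = -0.00274°.
Converting to metres (1° lat = 111000 m, cos φ = 0.966381): observed ΔN = -190.9 m, observed ΔE = -293.9 m.
Subtracting the expected shift leaves a residual of -190.9 − (-154.8) = -36.1 m north and -293.9 − (-297.1) = 3.2 m east.
Residual distance = √((-36.1)² + 3.2²) = 36.3 m.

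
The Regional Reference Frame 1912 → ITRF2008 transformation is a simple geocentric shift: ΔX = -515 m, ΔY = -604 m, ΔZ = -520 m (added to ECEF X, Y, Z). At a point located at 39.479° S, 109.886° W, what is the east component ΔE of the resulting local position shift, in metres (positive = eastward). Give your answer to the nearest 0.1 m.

ΔE = -278.8 m

At φ = -39.479°, λ = -109.886°: sin φ = -0.635795, cos φ = 0.771858, sin λ = -0.940371, cos λ = -0.340150.
ΔE = −sin λ·ΔX + cos λ·ΔY = −(-0.940371)·(-515) + (-0.340150)·(-604) = -278.84 m.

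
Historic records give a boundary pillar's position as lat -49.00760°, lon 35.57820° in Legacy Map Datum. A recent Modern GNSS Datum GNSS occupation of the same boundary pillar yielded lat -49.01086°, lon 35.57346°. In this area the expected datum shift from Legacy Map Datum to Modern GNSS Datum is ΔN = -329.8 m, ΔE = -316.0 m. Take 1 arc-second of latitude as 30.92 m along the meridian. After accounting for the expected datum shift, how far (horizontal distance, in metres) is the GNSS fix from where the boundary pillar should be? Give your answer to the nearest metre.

45 m

Observed coordinate differences: Δφ = -0.00326°, Δλ = -0.00474°.
Converting to metres (1° lat = 111312 m, cos φ = 0.655959): observed ΔN = -362.9 m, observed ΔE = -346.1 m.
Subtracting the expected shift leaves a residual of -362.9 − (-329.8) = -33.1 m north and -346.1 − (-316.0) = -30.1 m east.
Residual distance = √((-33.1)² + (-30.1)²) = 44.7 m.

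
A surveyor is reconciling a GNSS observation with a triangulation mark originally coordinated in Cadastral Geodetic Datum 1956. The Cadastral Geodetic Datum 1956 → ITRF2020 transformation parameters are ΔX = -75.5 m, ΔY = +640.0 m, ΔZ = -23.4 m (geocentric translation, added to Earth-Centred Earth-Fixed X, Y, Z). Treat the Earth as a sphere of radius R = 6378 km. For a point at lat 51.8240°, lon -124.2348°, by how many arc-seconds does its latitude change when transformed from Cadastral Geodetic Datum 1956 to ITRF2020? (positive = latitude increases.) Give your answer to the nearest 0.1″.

sin φ = 0.786116, cos φ = 0.618079, sin λ = -0.826739, cos λ = -0.562586.
North component: ΔN = −sin φ cos λ·ΔX − sin φ sin λ·ΔY + cos φ·ΔZ = −(0.786116)(-0.562586)(-75.5) − (0.786116)(-0.826739)(640.0) + (0.618079)(-23.4) = 368.09 m.
1° of latitude spans πR/180 = 111317 m, so Δφ = 368.09 / 111317 × 3600 = 11.904″.

Δφ = 11.9″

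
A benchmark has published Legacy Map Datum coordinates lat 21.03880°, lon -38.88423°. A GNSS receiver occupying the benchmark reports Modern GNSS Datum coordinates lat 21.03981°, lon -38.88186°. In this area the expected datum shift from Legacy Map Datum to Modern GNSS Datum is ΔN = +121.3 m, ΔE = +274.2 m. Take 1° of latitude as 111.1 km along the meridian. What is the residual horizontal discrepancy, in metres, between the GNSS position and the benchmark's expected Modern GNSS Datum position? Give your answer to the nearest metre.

Observed coordinate differences: Δφ = +0.00101°, Δλ = +0.00237°.
Converting to metres (1° lat = 111100 m, cos φ = 0.933338): observed ΔN = 112.2 m, observed ΔE = 245.8 m.
Subtracting the expected shift leaves a residual of 112.2 − (121.3) = -9.1 m north and 245.8 − (274.2) = -28.4 m east.
Residual distance = √((-9.1)² + (-28.4)²) = 29.9 m.

30 m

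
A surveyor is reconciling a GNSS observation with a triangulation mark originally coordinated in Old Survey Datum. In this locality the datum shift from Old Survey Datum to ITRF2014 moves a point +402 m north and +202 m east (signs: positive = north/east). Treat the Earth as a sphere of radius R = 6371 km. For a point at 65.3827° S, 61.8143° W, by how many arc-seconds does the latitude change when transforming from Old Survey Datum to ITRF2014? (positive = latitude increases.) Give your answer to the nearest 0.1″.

On a sphere of radius R, 1 rad of latitude = R, so Δφ = ΔN / R = 402.0 / 6371000 = 6.3098e-05 rad = 13.015″.

Δφ = 13.0″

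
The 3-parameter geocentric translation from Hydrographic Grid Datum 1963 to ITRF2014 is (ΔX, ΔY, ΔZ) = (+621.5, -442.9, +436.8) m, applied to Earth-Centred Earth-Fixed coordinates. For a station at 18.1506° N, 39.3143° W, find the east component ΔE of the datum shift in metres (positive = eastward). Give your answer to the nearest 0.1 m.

ΔE = 51.1 m

At φ = 18.1506°, λ = -39.3143°: sin φ = 0.311516, cos φ = 0.950241, sin λ = -0.633574, cos λ = 0.773682.
ΔE = −sin λ·ΔX + cos λ·ΔY = −(-0.633574)·(621.5) + (0.773682)·(-442.9) = 51.10 m.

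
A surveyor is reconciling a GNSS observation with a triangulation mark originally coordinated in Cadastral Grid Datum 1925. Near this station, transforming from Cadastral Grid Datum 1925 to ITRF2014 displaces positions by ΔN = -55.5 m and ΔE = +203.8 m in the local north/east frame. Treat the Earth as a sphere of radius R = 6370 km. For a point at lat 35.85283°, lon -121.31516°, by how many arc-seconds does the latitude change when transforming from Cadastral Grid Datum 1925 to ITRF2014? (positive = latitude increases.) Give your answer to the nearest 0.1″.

Δφ = -1.8″

On a sphere of radius R, 1 rad of latitude = R, so Δφ = ΔN / R = -55.5 / 6370000 = -8.7127e-06 rad = -1.797″.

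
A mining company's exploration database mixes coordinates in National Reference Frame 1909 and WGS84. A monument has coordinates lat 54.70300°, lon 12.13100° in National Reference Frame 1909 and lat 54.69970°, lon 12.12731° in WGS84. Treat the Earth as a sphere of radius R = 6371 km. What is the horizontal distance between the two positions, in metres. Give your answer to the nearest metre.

437 m

Δφ = 54.69970° − 54.70300° = -0.00330°; Δλ = 12.12731° − 12.13100° = -0.00369°.
1° along a meridian = πR/180 = 111195 m.
ΔN = Δφ × 111195 = -366.9 m; ΔE = Δλ × 111195 × cos(54.70300°) = -0.00369 × 111195 × 0.577815 = -237.1 m.
Distance = √(ΔE² + ΔN²) = √((-237.1)² + (-366.9)²) = 436.9 m.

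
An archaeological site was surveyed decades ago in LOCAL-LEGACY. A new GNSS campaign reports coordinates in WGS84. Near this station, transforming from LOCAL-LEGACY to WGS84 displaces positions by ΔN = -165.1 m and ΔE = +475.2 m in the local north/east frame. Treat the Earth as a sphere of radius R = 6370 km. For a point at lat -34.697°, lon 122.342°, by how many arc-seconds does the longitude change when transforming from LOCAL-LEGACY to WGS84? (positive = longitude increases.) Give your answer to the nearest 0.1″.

Δλ = 18.7″

At latitude -34.697°, cos φ = 0.822174.
One radian of longitude at latitude φ spans R cos φ, so Δλ = ΔE / (R cos φ) = 475.2 / (6370000 × 0.822174) = 9.0735e-05 rad = 18.715″.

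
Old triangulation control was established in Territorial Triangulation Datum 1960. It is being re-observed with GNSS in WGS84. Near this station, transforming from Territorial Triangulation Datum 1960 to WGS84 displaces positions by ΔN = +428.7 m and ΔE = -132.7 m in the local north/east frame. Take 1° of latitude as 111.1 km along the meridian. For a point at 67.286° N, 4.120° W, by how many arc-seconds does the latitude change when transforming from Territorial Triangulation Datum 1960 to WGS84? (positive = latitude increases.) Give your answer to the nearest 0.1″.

Δφ = 13.9″

1° of latitude = 111.1 km, so Δφ = 428.7 / 111100 = 0.0038587° = 13.891″.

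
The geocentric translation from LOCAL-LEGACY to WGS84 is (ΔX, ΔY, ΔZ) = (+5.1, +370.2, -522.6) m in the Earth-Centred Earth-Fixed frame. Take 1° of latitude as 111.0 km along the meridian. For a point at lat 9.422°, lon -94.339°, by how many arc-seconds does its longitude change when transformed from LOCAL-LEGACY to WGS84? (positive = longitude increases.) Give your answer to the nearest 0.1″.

Δλ = -0.8″

sin φ = 0.163705, cos φ = 0.986509, sin λ = -0.997134, cos λ = -0.075657.
East component: ΔE = −sin λ·ΔX + cos λ·ΔY = −(-0.997134)(5.1) + (-0.075657)(370.2) = -22.92 m.
1° of latitude spans 111000 m; at latitude φ, 1° of longitude spans that × cos φ = 109502.5 m, so Δλ = -22.92 / 109502.5 × 3600 = -0.754″.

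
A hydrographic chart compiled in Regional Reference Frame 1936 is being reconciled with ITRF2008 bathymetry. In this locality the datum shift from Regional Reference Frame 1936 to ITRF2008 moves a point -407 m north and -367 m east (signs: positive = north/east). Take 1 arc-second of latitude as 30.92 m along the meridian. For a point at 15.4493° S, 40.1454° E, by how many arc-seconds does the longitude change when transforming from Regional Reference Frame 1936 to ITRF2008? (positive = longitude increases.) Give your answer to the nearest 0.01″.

Δλ = -12.31″

At latitude -15.4493°, cos φ = 0.963867.
1″ of longitude at this latitude = 30.92 × cos φ = 29.8028 m, so Δλ = -367.0 / 29.8028 = -12.314″.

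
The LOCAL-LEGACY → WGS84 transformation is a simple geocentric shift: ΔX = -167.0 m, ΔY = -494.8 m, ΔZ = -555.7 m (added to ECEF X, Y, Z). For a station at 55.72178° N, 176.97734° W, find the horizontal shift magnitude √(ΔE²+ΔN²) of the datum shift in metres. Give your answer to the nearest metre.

The local east axis at (φ, λ) is (−sin λ, cos λ, 0), so ΔE = −sin(-176.97734°)·(-167.0) + cos(-176.97734°)·(-494.8) = 485.31 m.
The local north axis is (−sin φ cos λ, −sin φ sin λ, cos φ), giving ΔN = -137.802 − 21.560 − 312.977 = -472.34 m.
Horizontal magnitude = √(ΔE² + ΔN²) = √(485.31² + (-472.34)²) = 677.22 m.

677 m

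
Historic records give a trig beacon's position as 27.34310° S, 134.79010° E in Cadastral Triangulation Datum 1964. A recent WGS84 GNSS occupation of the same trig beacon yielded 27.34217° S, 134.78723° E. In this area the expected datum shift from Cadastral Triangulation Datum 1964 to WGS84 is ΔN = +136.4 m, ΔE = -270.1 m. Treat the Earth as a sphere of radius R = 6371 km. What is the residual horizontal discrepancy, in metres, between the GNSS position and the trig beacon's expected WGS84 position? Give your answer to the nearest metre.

Observed coordinate differences: Δφ = +0.00093°, Δλ = -0.00287°.
Converting to metres (1° lat = 111195 m, cos φ = 0.888272): observed ΔN = 103.4 m, observed ΔE = -283.5 m.
Subtracting the expected shift leaves a residual of 103.4 − (136.4) = -33.0 m north and -283.5 − (-270.1) = -13.4 m east.
Residual distance = √((-33.0)² + (-13.4)²) = 35.6 m.

36 m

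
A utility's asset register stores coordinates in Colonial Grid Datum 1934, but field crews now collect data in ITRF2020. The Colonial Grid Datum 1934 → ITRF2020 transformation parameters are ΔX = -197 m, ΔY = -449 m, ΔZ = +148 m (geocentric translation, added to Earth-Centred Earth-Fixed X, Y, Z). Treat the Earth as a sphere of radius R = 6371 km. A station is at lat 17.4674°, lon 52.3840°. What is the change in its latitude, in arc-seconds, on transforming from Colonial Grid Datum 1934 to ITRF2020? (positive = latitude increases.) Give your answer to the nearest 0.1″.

sin φ = 0.300163, cos φ = 0.953888, sin λ = 0.792119, cos λ = 0.610366.
North component: ΔN = −sin φ cos λ·ΔX − sin φ sin λ·ΔY + cos φ·ΔZ = −(0.300163)(0.610366)(-197) − (0.300163)(0.792119)(-449) + (0.953888)(148) = 284.02 m.
1° of latitude spans πR/180 = 111195 m, so Δφ = 284.02 / 111195 × 3600 = 9.195″.

Δφ = 9.2″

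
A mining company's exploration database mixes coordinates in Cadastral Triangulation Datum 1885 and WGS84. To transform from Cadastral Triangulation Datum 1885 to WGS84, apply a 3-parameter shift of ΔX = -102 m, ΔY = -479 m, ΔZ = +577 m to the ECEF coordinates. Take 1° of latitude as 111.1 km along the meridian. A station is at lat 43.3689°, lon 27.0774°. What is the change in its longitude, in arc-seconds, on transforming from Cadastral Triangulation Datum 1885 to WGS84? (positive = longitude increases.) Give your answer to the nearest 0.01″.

Δλ = -16.94″

sin φ = 0.686693, cos φ = 0.726948, sin λ = 0.455194, cos λ = 0.890392.
East component: ΔE = −sin λ·ΔX + cos λ·ΔY = −(0.455194)(-102) + (0.890392)(-479) = -380.07 m.
1° of latitude spans 111100 m; at latitude φ, 1° of longitude spans that × cos φ = 80763.9 m, so Δλ = -380.07 / 80763.9 × 3600 = -16.941″.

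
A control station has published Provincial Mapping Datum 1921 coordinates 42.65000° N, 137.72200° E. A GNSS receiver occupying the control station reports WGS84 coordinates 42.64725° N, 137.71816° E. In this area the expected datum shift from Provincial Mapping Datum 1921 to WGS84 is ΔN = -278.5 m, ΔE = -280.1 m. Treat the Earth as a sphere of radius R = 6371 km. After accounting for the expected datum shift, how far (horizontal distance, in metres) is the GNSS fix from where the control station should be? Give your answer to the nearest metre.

Observed coordinate differences: Δφ = -0.00275°, Δλ = -0.00384°.
Converting to metres (1° lat = 111195 m, cos φ = 0.735506): observed ΔN = -305.8 m, observed ΔE = -314.1 m.
Subtracting the expected shift leaves a residual of -305.8 − (-278.5) = -27.3 m north and -314.1 − (-280.1) = -34.0 m east.
Residual distance = √((-27.3)² + (-34.0)²) = 43.6 m.

44 m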